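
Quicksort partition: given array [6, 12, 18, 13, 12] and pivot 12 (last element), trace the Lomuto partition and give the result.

Lomuto partition with pivot = 12:

Initial array: [6, 12, 18, 13, 12]

arr[0]=6 <= 12: swap with position 0, array becomes [6, 12, 18, 13, 12]
arr[1]=12 <= 12: swap with position 1, array becomes [6, 12, 18, 13, 12]
arr[2]=18 > 12: no swap
arr[3]=13 > 12: no swap

Place pivot at position 2: [6, 12, 12, 13, 18]
Pivot position: 2

After partitioning with pivot 12, the array becomes [6, 12, 12, 13, 18]. The pivot is placed at index 2. All elements to the left of the pivot are <= 12, and all elements to the right are > 12.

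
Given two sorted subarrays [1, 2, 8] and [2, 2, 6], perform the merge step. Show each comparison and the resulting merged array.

Merging process:

Compare 1 vs 2: take 1 from left. Merged: [1]
Compare 2 vs 2: take 2 from left. Merged: [1, 2]
Compare 8 vs 2: take 2 from right. Merged: [1, 2, 2]
Compare 8 vs 2: take 2 from right. Merged: [1, 2, 2, 2]
Compare 8 vs 6: take 6 from right. Merged: [1, 2, 2, 2, 6]
Append remaining from left: [8]. Merged: [1, 2, 2, 2, 6, 8]

Final merged array: [1, 2, 2, 2, 6, 8]
Total comparisons: 5

The merged array is [1, 2, 2, 2, 6, 8], requiring 5 comparisons. The merge step runs in O(n) time where n is the total number of elements.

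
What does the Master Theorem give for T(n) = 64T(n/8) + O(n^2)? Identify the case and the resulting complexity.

Master Theorem for T(n) = 64T(n/8) + O(n^2):

a = 64, b = 8, c = 2
log_b(a) = log_8(64) = 2.0000

Case 2: c = 2 = log_8(64) = 2.0000
T(n) = O(n^2 log n) = O(n^2 log n)

For T(n) = 64T(n/8) + O(n^2): log_8(64) = 2.0000. This is Case 2 of the Master Theorem (c = log_b(a), equal work at all levels), giving O(n^2 log n).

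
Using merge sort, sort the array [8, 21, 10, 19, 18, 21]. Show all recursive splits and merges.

Merge sort trace:

Split: [8, 21, 10, 19, 18, 21] -> [8, 21, 10] and [19, 18, 21]
  Split: [8, 21, 10] -> [8] and [21, 10]
    Split: [21, 10] -> [21] and [10]
    Merge: [21] + [10] -> [10, 21]
  Merge: [8] + [10, 21] -> [8, 10, 21]
  Split: [19, 18, 21] -> [19] and [18, 21]
    Split: [18, 21] -> [18] and [21]
    Merge: [18] + [21] -> [18, 21]
  Merge: [19] + [18, 21] -> [18, 19, 21]
Merge: [8, 10, 21] + [18, 19, 21] -> [8, 10, 18, 19, 21, 21]

Final sorted array: [8, 10, 18, 19, 21, 21]

The merge sort proceeds by recursively splitting the array and merging sorted halves.
After all merges, the sorted array is [8, 10, 18, 19, 21, 21].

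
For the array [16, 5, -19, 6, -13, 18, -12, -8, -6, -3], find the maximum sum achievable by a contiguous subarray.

Using Kadane's algorithm on [16, 5, -19, 6, -13, 18, -12, -8, -6, -3]:

Scanning through the array:
Position 1 (value 5): max_ending_here = 21, max_so_far = 21
Position 2 (value -19): max_ending_here = 2, max_so_far = 21
Position 3 (value 6): max_ending_here = 8, max_so_far = 21
Position 4 (value -13): max_ending_here = -5, max_so_far = 21
Position 5 (value 18): max_ending_here = 18, max_so_far = 21
Position 6 (value -12): max_ending_here = 6, max_so_far = 21
Position 7 (value -8): max_ending_here = -2, max_so_far = 21
Position 8 (value -6): max_ending_here = -6, max_so_far = 21
Position 9 (value -3): max_ending_here = -3, max_so_far = 21

Maximum subarray: [16, 5]
Maximum sum: 21

The maximum subarray is [16, 5] with sum 21. This subarray runs from index 0 to index 1.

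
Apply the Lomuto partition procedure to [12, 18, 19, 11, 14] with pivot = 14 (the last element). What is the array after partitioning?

Lomuto partition with pivot = 14:

Initial array: [12, 18, 19, 11, 14]

arr[0]=12 <= 14: swap with position 0, array becomes [12, 18, 19, 11, 14]
arr[1]=18 > 14: no swap
arr[2]=19 > 14: no swap
arr[3]=11 <= 14: swap with position 1, array becomes [12, 11, 19, 18, 14]

Place pivot at position 2: [12, 11, 14, 18, 19]
Pivot position: 2

After partitioning with pivot 14, the array becomes [12, 11, 14, 18, 19]. The pivot is placed at index 2. All elements to the left of the pivot are <= 14, and all elements to the right are > 14.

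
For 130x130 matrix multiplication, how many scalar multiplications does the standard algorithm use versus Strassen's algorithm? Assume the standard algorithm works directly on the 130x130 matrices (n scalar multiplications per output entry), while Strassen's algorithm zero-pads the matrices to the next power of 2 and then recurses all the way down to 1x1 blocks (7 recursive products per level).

Matrix multiplication for 130x130 matrices:

Strassen's algorithm requires power-of-2 dimensions. Pad 130x130 to 256x256 (next power of 2).

Standard algorithm: 130^3 = 2197000 multiplications
Strassen's algorithm: 7^(log2(256)) = 7^8 = 5764801 multiplications
Difference: 2197000 - 5764801 = -3567801 (Strassen uses MORE here due to padding overhead — for small or just-over-power-of-2 n, padding can outweigh the per-level savings)

Standard: 2197000 multiplications (130^3). Strassen: 5764801 multiplications (7^8, after padding to 256x256). Strassen reduces 8 recursive multiplications to 7 at each level.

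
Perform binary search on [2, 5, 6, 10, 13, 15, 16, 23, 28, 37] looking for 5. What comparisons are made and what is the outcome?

Binary search for 5 in [2, 5, 6, 10, 13, 15, 16, 23, 28, 37]:

lo=0, hi=9, mid=4, arr[mid]=13 -> 13 > 5, search left half
lo=0, hi=3, mid=1, arr[mid]=5 -> Found target at index 1!

Binary search finds 5 at index 1 after 2 comparisons. The search repeatedly halves the search space by comparing with the middle element.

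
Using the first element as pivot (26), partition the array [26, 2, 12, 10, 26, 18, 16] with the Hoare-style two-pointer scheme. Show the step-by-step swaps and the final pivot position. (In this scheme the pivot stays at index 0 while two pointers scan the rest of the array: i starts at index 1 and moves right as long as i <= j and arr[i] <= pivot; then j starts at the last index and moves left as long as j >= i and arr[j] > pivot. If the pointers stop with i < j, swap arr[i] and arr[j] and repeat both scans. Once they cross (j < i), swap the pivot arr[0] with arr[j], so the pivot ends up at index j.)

Hoare-style two-pointer partition with pivot = 26:

Initial array: [26, 2, 12, 10, 26, 18, 16]

Pointers start at i = 1, j = 6.
i ends at 7, j ends at 6: the pointers have crossed (j < i), so scanning stops.

Swap pivot arr[0] with arr[6] to place pivot at position 6: [16, 2, 12, 10, 26, 18, 26]
Pivot position: 6

After partitioning with pivot 26, the array becomes [16, 2, 12, 10, 26, 18, 26]. The pivot is placed at index 6. All elements to the left of the pivot are <= 26, and all elements to the right are > 26.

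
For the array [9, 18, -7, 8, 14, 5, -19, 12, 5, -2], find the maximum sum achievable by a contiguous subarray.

Using Kadane's algorithm on [9, 18, -7, 8, 14, 5, -19, 12, 5, -2]:

Scanning through the array:
Position 1 (value 18): max_ending_here = 27, max_so_far = 27
Position 2 (value -7): max_ending_here = 20, max_so_far = 27
Position 3 (value 8): max_ending_here = 28, max_so_far = 28
Position 4 (value 14): max_ending_here = 42, max_so_far = 42
Position 5 (value 5): max_ending_here = 47, max_so_far = 47
Position 6 (value -19): max_ending_here = 28, max_so_far = 47
Position 7 (value 12): max_ending_here = 40, max_so_far = 47
Position 8 (value 5): max_ending_here = 45, max_so_far = 47
Position 9 (value -2): max_ending_here = 43, max_so_far = 47

Maximum subarray: [9, 18, -7, 8, 14, 5]
Maximum sum: 47

The maximum subarray is [9, 18, -7, 8, 14, 5] with sum 47. This subarray runs from index 0 to index 5.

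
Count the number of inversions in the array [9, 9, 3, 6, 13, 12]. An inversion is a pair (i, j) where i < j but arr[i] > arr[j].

Finding inversions in [9, 9, 3, 6, 13, 12]:

(0, 2): arr[0]=9 > arr[2]=3
(0, 3): arr[0]=9 > arr[3]=6
(1, 2): arr[1]=9 > arr[2]=3
(1, 3): arr[1]=9 > arr[3]=6
(4, 5): arr[4]=13 > arr[5]=12

Total inversions: 5

The array has 5 inversion(s): (0,2), (0,3), (1,2), (1,3), (4,5). Each pair (i,j) satisfies i < j and arr[i] > arr[j].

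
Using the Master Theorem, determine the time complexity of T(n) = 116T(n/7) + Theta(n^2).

Master Theorem for T(n) = 116T(n/7) + O(n^2):

a = 116, b = 7, c = 2
log_b(a) = log_7(116) = 2.4429

Case 1: c = 2 < log_7(116) = 2.4429
T(n) = O(n^(log_7 116))

For T(n) = 116T(n/7) + O(n^2): log_7(116) = 2.4429. This is Case 1 of the Master Theorem (c < log_b(a), work dominated by leaves), giving O(n^(log_7 116)).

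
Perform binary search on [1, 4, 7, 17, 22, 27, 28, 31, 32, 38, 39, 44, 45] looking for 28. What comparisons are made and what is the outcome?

Binary search for 28 in [1, 4, 7, 17, 22, 27, 28, 31, 32, 38, 39, 44, 45]:

lo=0, hi=12, mid=6, arr[mid]=28 -> Found target at index 6!

Binary search finds 28 at index 6 after 1 comparisons. The search repeatedly halves the search space by comparing with the middle element.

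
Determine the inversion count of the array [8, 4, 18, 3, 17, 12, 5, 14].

Finding inversions in [8, 4, 18, 3, 17, 12, 5, 14]:

(0, 1): arr[0]=8 > arr[1]=4
(0, 3): arr[0]=8 > arr[3]=3
(0, 6): arr[0]=8 > arr[6]=5
(1, 3): arr[1]=4 > arr[3]=3
(2, 3): arr[2]=18 > arr[3]=3
(2, 4): arr[2]=18 > arr[4]=17
(2, 5): arr[2]=18 > arr[5]=12
(2, 6): arr[2]=18 > arr[6]=5
(2, 7): arr[2]=18 > arr[7]=14
(4, 5): arr[4]=17 > arr[5]=12
(4, 6): arr[4]=17 > arr[6]=5
(4, 7): arr[4]=17 > arr[7]=14
(5, 6): arr[5]=12 > arr[6]=5

Total inversions: 13

The array has 13 inversion(s): (0,1), (0,3), (0,6), (1,3), (2,3), (2,4), (2,5), (2,6), (2,7), (4,5), (4,6), (4,7), (5,6). Each pair (i,j) satisfies i < j and arr[i] > arr[j].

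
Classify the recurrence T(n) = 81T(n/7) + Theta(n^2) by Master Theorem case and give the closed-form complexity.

Master Theorem for T(n) = 81T(n/7) + O(n^2):

a = 81, b = 7, c = 2
log_b(a) = log_7(81) = 2.2583

Case 1: c = 2 < log_7(81) = 2.2583
T(n) = O(n^(log_7 81))

For T(n) = 81T(n/7) + O(n^2): log_7(81) = 2.2583. This is Case 1 of the Master Theorem (c < log_b(a), work dominated by leaves), giving O(n^(log_7 81)).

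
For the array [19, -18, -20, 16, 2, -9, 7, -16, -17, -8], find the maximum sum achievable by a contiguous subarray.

Using Kadane's algorithm on [19, -18, -20, 16, 2, -9, 7, -16, -17, -8]:

Scanning through the array:
Position 1 (value -18): max_ending_here = 1, max_so_far = 19
Position 2 (value -20): max_ending_here = -19, max_so_far = 19
Position 3 (value 16): max_ending_here = 16, max_so_far = 19
Position 4 (value 2): max_ending_here = 18, max_so_far = 19
Position 5 (value -9): max_ending_here = 9, max_so_far = 19
Position 6 (value 7): max_ending_here = 16, max_so_far = 19
Position 7 (value -16): max_ending_here = 0, max_so_far = 19
Position 8 (value -17): max_ending_here = -17, max_so_far = 19
Position 9 (value -8): max_ending_here = -8, max_so_far = 19

Maximum subarray: [19]
Maximum sum: 19

The maximum subarray is [19] with sum 19. This subarray runs from index 0 to index 0.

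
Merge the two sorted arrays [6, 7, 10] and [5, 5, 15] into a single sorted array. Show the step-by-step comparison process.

Merging process:

Compare 6 vs 5: take 5 from right. Merged: [5]
Compare 6 vs 5: take 5 from right. Merged: [5, 5]
Compare 6 vs 15: take 6 from left. Merged: [5, 5, 6]
Compare 7 vs 15: take 7 from left. Merged: [5, 5, 6, 7]
Compare 10 vs 15: take 10 from left. Merged: [5, 5, 6, 7, 10]
Append remaining from right: [15]. Merged: [5, 5, 6, 7, 10, 15]

Final merged array: [5, 5, 6, 7, 10, 15]
Total comparisons: 5

The merged array is [5, 5, 6, 7, 10, 15], requiring 5 comparisons. The merge step runs in O(n) time where n is the total number of elements.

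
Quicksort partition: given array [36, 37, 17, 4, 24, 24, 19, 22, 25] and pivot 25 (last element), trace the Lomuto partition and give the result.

Lomuto partition with pivot = 25:

Initial array: [36, 37, 17, 4, 24, 24, 19, 22, 25]

arr[0]=36 > 25: no swap
arr[1]=37 > 25: no swap
arr[2]=17 <= 25: swap with position 0, array becomes [17, 37, 36, 4, 24, 24, 19, 22, 25]
arr[3]=4 <= 25: swap with position 1, array becomes [17, 4, 36, 37, 24, 24, 19, 22, 25]
arr[4]=24 <= 25: swap with position 2, array becomes [17, 4, 24, 37, 36, 24, 19, 22, 25]
arr[5]=24 <= 25: swap with position 3, array becomes [17, 4, 24, 24, 36, 37, 19, 22, 25]
arr[6]=19 <= 25: swap with position 4, array becomes [17, 4, 24, 24, 19, 37, 36, 22, 25]
arr[7]=22 <= 25: swap with position 5, array becomes [17, 4, 24, 24, 19, 22, 36, 37, 25]

Place pivot at position 6: [17, 4, 24, 24, 19, 22, 25, 37, 36]
Pivot position: 6

After partitioning with pivot 25, the array becomes [17, 4, 24, 24, 19, 22, 25, 37, 36]. The pivot is placed at index 6. All elements to the left of the pivot are <= 25, and all elements to the right are > 25.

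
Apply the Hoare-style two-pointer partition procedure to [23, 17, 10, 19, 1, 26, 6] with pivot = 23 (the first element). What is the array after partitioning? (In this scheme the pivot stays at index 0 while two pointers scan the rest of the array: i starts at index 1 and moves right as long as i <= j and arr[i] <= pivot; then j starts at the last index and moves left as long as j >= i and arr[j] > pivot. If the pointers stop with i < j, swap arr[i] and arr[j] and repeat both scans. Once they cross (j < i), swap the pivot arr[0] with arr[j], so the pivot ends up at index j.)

Hoare-style two-pointer partition with pivot = 23:

Initial array: [23, 17, 10, 19, 1, 26, 6]

Pointers start at i = 1, j = 6.
i stops at index 5 (arr[5]=26 > 23), j stops at index 6 (arr[6]=6 <= 23): swap arr[5] and arr[6], array becomes [23, 17, 10, 19, 1, 6, 26]
i ends at 6, j ends at 5: the pointers have crossed (j < i), so scanning stops.

Swap pivot arr[0] with arr[5] to place pivot at position 5: [6, 17, 10, 19, 1, 23, 26]
Pivot position: 5

After partitioning with pivot 23, the array becomes [6, 17, 10, 19, 1, 23, 26]. The pivot is placed at index 5. All elements to the left of the pivot are <= 23, and all elements to the right are > 23.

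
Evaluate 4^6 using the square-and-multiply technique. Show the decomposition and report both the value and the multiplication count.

Computing 4^6 by squaring (build up from 4^1; each line after the first costs one multiplication):

4^1 = 4
4^2 = (4^1)^2 = 4^2 = 16
4^3 = 4 * 4^2 = 4 * 16 = 64
4^6 = (4^3)^2 = 64^2 = 4096

Result: 4096
Multiplications needed: 3 (3 lines after 4^1)

4^6 = 4096. Using exponentiation by squaring, this requires 3 multiplications. The key idea: if the exponent is even, square the half-power; if odd, multiply by the base once.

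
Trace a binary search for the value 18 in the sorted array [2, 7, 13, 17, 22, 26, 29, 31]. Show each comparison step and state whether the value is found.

Binary search for 18 in [2, 7, 13, 17, 22, 26, 29, 31]:

lo=0, hi=7, mid=3, arr[mid]=17 -> 17 < 18, search right half
lo=4, hi=7, mid=5, arr[mid]=26 -> 26 > 18, search left half
lo=4, hi=4, mid=4, arr[mid]=22 -> 22 > 18, search left half
lo=4 > hi=3, target 18 not found

Binary search determines that 18 is not in the array after 3 comparisons. The search space was exhausted without finding the target.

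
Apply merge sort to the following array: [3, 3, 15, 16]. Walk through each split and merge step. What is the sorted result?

Merge sort trace:

Split: [3, 3, 15, 16] -> [3, 3] and [15, 16]
  Split: [3, 3] -> [3] and [3]
  Merge: [3] + [3] -> [3, 3]
  Split: [15, 16] -> [15] and [16]
  Merge: [15] + [16] -> [15, 16]
Merge: [3, 3] + [15, 16] -> [3, 3, 15, 16]

Final sorted array: [3, 3, 15, 16]

The merge sort proceeds by recursively splitting the array and merging sorted halves.
After all merges, the sorted array is [3, 3, 15, 16].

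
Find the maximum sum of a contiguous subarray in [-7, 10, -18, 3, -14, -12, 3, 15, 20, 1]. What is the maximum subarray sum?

Using Kadane's algorithm on [-7, 10, -18, 3, -14, -12, 3, 15, 20, 1]:

Scanning through the array:
Position 1 (value 10): max_ending_here = 10, max_so_far = 10
Position 2 (value -18): max_ending_here = -8, max_so_far = 10
Position 3 (value 3): max_ending_here = 3, max_so_far = 10
Position 4 (value -14): max_ending_here = -11, max_so_far = 10
Position 5 (value -12): max_ending_here = -12, max_so_far = 10
Position 6 (value 3): max_ending_here = 3, max_so_far = 10
Position 7 (value 15): max_ending_here = 18, max_so_far = 18
Position 8 (value 20): max_ending_here = 38, max_so_far = 38
Position 9 (value 1): max_ending_here = 39, max_so_far = 39

Maximum subarray: [3, 15, 20, 1]
Maximum sum: 39

The maximum subarray is [3, 15, 20, 1] with sum 39. This subarray runs from index 6 to index 9.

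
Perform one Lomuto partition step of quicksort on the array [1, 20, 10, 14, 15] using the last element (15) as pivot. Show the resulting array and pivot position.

Lomuto partition with pivot = 15:

Initial array: [1, 20, 10, 14, 15]

arr[0]=1 <= 15: swap with position 0, array becomes [1, 20, 10, 14, 15]
arr[1]=20 > 15: no swap
arr[2]=10 <= 15: swap with position 1, array becomes [1, 10, 20, 14, 15]
arr[3]=14 <= 15: swap with position 2, array becomes [1, 10, 14, 20, 15]

Place pivot at position 3: [1, 10, 14, 15, 20]
Pivot position: 3

After partitioning with pivot 15, the array becomes [1, 10, 14, 15, 20]. The pivot is placed at index 3. All elements to the left of the pivot are <= 15, and all elements to the right are > 15.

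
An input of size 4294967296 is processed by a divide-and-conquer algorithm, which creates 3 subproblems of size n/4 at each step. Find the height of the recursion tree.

For divide and conquer with division factor 4:

Problem sizes at each level:
Level 0: 4294967296
Level 1: 1073741824
Level 2: 268435456
Level 3: 67108864
Level 4: 16777216
Level 5: 4194304
Level 6: 1048576
Level 7: 262144
Level 8: 65536
Level 9: 16384
Level 10: 4096
Level 11: 1024
Level 12: 256
Level 13: 64
Level 14: 16
Level 15: 4
Level 16: 1

The root is level 0 and the size-1 base case is level 16 (the tree spans levels 0 through 16, i.e. 17 levels counting the root), so the depth is the number of divisions: log_4(4294967296) = 16

The recursion tree depth is log_4(4294967296) = 16. At each level, the problem size is divided by 4, so it takes 16 divisions to reduce to a base case of size 1. The algorithm makes 3 recursive calls at each level.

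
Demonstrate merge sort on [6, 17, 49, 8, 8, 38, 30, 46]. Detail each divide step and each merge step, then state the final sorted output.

Merge sort trace:

Split: [6, 17, 49, 8, 8, 38, 30, 46] -> [6, 17, 49, 8] and [8, 38, 30, 46]
  Split: [6, 17, 49, 8] -> [6, 17] and [49, 8]
    Split: [6, 17] -> [6] and [17]
    Merge: [6] + [17] -> [6, 17]
    Split: [49, 8] -> [49] and [8]
    Merge: [49] + [8] -> [8, 49]
  Merge: [6, 17] + [8, 49] -> [6, 8, 17, 49]
  Split: [8, 38, 30, 46] -> [8, 38] and [30, 46]
    Split: [8, 38] -> [8] and [38]
    Merge: [8] + [38] -> [8, 38]
    Split: [30, 46] -> [30] and [46]
    Merge: [30] + [46] -> [30, 46]
  Merge: [8, 38] + [30, 46] -> [8, 30, 38, 46]
Merge: [6, 8, 17, 49] + [8, 30, 38, 46] -> [6, 8, 8, 17, 30, 38, 46, 49]

Final sorted array: [6, 8, 8, 17, 30, 38, 46, 49]

The merge sort proceeds by recursively splitting the array and merging sorted halves.
After all merges, the sorted array is [6, 8, 8, 17, 30, 38, 46, 49].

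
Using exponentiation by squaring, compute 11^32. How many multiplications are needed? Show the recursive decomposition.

Computing 11^32 by squaring (build up from 11^1; each line after the first costs one multiplication):

11^1 = 11
11^2 = (11^1)^2 = 11^2 = 121
11^4 = (11^2)^2 = 121^2 = 14641
11^8 = (11^4)^2 = 14641^2 = 214358881
11^16 = (11^8)^2 = 214358881^2 = 45949729863572161
11^32 = (11^16)^2 = 45949729863572161^2 = 2111377674535255285545615254209921

Result: 2111377674535255285545615254209921
Multiplications needed: 5 (5 lines after 11^1)

11^32 = 2111377674535255285545615254209921. Using exponentiation by squaring, this requires 5 multiplications. The key idea: if the exponent is even, square the half-power; if odd, multiply by the base once.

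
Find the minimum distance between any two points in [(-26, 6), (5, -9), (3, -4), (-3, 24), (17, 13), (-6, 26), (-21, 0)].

Computing all pairwise distances among 7 points:

d((-26, 6), (5, -9)) = 34.4384
d((-26, 6), (3, -4)) = 30.6757
d((-26, 6), (-3, 24)) = 29.2062
d((-26, 6), (17, 13)) = 43.566
d((-26, 6), (-6, 26)) = 28.2843
d((-26, 6), (-21, 0)) = 7.8102
d((5, -9), (3, -4)) = 5.3852
d((5, -9), (-3, 24)) = 33.9559
d((5, -9), (17, 13)) = 25.0599
d((5, -9), (-6, 26)) = 36.6879
d((5, -9), (-21, 0)) = 27.5136
d((3, -4), (-3, 24)) = 28.6356
d((3, -4), (17, 13)) = 22.0227
d((3, -4), (-6, 26)) = 31.3209
d((3, -4), (-21, 0)) = 24.3311
d((-3, 24), (17, 13)) = 22.8254
d((-3, 24), (-6, 26)) = 3.6056 <-- minimum
d((-3, 24), (-21, 0)) = 30.0
d((17, 13), (-6, 26)) = 26.4197
d((17, 13), (-21, 0)) = 40.1622
d((-6, 26), (-21, 0)) = 30.0167

Closest pair: (-3, 24) and (-6, 26) with distance 3.6056

The closest pair is (-3, 24) and (-6, 26) with Euclidean distance 3.6056. For 7 points, brute-force pairwise comparison is shown above. For large n, the divide-and-conquer algorithm (sort by x, recurse on halves, check the dividing strip) achieves O(n log n).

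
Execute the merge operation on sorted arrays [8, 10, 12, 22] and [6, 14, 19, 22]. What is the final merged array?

Merging process:

Compare 8 vs 6: take 6 from right. Merged: [6]
Compare 8 vs 14: take 8 from left. Merged: [6, 8]
Compare 10 vs 14: take 10 from left. Merged: [6, 8, 10]
Compare 12 vs 14: take 12 from left. Merged: [6, 8, 10, 12]
Compare 22 vs 14: take 14 from right. Merged: [6, 8, 10, 12, 14]
Compare 22 vs 19: take 19 from right. Merged: [6, 8, 10, 12, 14, 19]
Compare 22 vs 22: take 22 from left. Merged: [6, 8, 10, 12, 14, 19, 22]
Append remaining from right: [22]. Merged: [6, 8, 10, 12, 14, 19, 22, 22]

Final merged array: [6, 8, 10, 12, 14, 19, 22, 22]
Total comparisons: 7

The merged array is [6, 8, 10, 12, 14, 19, 22, 22], requiring 7 comparisons. The merge step runs in O(n) time where n is the total number of elements.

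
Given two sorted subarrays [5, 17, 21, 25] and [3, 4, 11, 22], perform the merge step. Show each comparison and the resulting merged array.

Merging process:

Compare 5 vs 3: take 3 from right. Merged: [3]
Compare 5 vs 4: take 4 from right. Merged: [3, 4]
Compare 5 vs 11: take 5 from left. Merged: [3, 4, 5]
Compare 17 vs 11: take 11 from right. Merged: [3, 4, 5, 11]
Compare 17 vs 22: take 17 from left. Merged: [3, 4, 5, 11, 17]
Compare 21 vs 22: take 21 from left. Merged: [3, 4, 5, 11, 17, 21]
Compare 25 vs 22: take 22 from right. Merged: [3, 4, 5, 11, 17, 21, 22]
Append remaining from left: [25]. Merged: [3, 4, 5, 11, 17, 21, 22, 25]

Final merged array: [3, 4, 5, 11, 17, 21, 22, 25]
Total comparisons: 7

The merged array is [3, 4, 5, 11, 17, 21, 22, 25], requiring 7 comparisons. The merge step runs in O(n) time where n is the total number of elements.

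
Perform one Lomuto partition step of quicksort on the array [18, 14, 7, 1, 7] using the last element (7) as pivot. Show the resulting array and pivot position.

Lomuto partition with pivot = 7:

Initial array: [18, 14, 7, 1, 7]

arr[0]=18 > 7: no swap
arr[1]=14 > 7: no swap
arr[2]=7 <= 7: swap with position 0, array becomes [7, 14, 18, 1, 7]
arr[3]=1 <= 7: swap with position 1, array becomes [7, 1, 18, 14, 7]

Place pivot at position 2: [7, 1, 7, 14, 18]
Pivot position: 2

After partitioning with pivot 7, the array becomes [7, 1, 7, 14, 18]. The pivot is placed at index 2. All elements to the left of the pivot are <= 7, and all elements to the right are > 7.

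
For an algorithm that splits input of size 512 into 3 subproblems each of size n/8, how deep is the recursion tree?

For divide and conquer with division factor 8:

Problem sizes at each level:
Level 0: 512
Level 1: 64
Level 2: 8
Level 3: 1

The root is level 0 and the size-1 base case is level 3 (the tree spans levels 0 through 3, i.e. 4 levels counting the root), so the depth is the number of divisions: log_8(512) = 3

The recursion tree depth is log_8(512) = 3. At each level, the problem size is divided by 8, so it takes 3 divisions to reduce to a base case of size 1. The algorithm makes 3 recursive calls at each level.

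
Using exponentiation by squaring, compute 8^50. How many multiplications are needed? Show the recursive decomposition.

Computing 8^50 by squaring (build up from 8^1; each line after the first costs one multiplication):

8^1 = 8
8^2 = (8^1)^2 = 8^2 = 64
8^3 = 8 * 8^2 = 8 * 64 = 512
8^6 = (8^3)^2 = 512^2 = 262144
8^12 = (8^6)^2 = 262144^2 = 68719476736
8^24 = (8^12)^2 = 68719476736^2 = 4722366482869645213696
8^25 = 8 * 8^24 = 8 * 4722366482869645213696 = 37778931862957161709568
8^50 = (8^25)^2 = 37778931862957161709568^2 = 1427247692705959881058285969449495136382746624

Result: 1427247692705959881058285969449495136382746624
Multiplications needed: 7 (7 lines after 8^1)

8^50 = 1427247692705959881058285969449495136382746624. Using exponentiation by squaring, this requires 7 multiplications. The key idea: if the exponent is even, square the half-power; if odd, multiply by the base once.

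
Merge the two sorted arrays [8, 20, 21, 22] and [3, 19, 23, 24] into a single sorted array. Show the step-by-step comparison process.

Merging process:

Compare 8 vs 3: take 3 from right. Merged: [3]
Compare 8 vs 19: take 8 from left. Merged: [3, 8]
Compare 20 vs 19: take 19 from right. Merged: [3, 8, 19]
Compare 20 vs 23: take 20 from left. Merged: [3, 8, 19, 20]
Compare 21 vs 23: take 21 from left. Merged: [3, 8, 19, 20, 21]
Compare 22 vs 23: take 22 from left. Merged: [3, 8, 19, 20, 21, 22]
Append remaining from right: [23, 24]. Merged: [3, 8, 19, 20, 21, 22, 23, 24]

Final merged array: [3, 8, 19, 20, 21, 22, 23, 24]
Total comparisons: 6

The merged array is [3, 8, 19, 20, 21, 22, 23, 24], requiring 6 comparisons. The merge step runs in O(n) time where n is the total number of elements.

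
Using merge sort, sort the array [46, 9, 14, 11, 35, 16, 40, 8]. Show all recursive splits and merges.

Merge sort trace:

Split: [46, 9, 14, 11, 35, 16, 40, 8] -> [46, 9, 14, 11] and [35, 16, 40, 8]
  Split: [46, 9, 14, 11] -> [46, 9] and [14, 11]
    Split: [46, 9] -> [46] and [9]
    Merge: [46] + [9] -> [9, 46]
    Split: [14, 11] -> [14] and [11]
    Merge: [14] + [11] -> [11, 14]
  Merge: [9, 46] + [11, 14] -> [9, 11, 14, 46]
  Split: [35, 16, 40, 8] -> [35, 16] and [40, 8]
    Split: [35, 16] -> [35] and [16]
    Merge: [35] + [16] -> [16, 35]
    Split: [40, 8] -> [40] and [8]
    Merge: [40] + [8] -> [8, 40]
  Merge: [16, 35] + [8, 40] -> [8, 16, 35, 40]
Merge: [9, 11, 14, 46] + [8, 16, 35, 40] -> [8, 9, 11, 14, 16, 35, 40, 46]

Final sorted array: [8, 9, 11, 14, 16, 35, 40, 46]

The merge sort proceeds by recursively splitting the array and merging sorted halves.
After all merges, the sorted array is [8, 9, 11, 14, 16, 35, 40, 46].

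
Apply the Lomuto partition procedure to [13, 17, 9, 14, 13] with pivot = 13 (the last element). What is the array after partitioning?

Lomuto partition with pivot = 13:

Initial array: [13, 17, 9, 14, 13]

arr[0]=13 <= 13: swap with position 0, array becomes [13, 17, 9, 14, 13]
arr[1]=17 > 13: no swap
arr[2]=9 <= 13: swap with position 1, array becomes [13, 9, 17, 14, 13]
arr[3]=14 > 13: no swap

Place pivot at position 2: [13, 9, 13, 14, 17]
Pivot position: 2

After partitioning with pivot 13, the array becomes [13, 9, 13, 14, 17]. The pivot is placed at index 2. All elements to the left of the pivot are <= 13, and all elements to the right are > 13.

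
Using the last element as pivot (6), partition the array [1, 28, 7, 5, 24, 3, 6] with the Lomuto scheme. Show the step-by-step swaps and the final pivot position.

Lomuto partition with pivot = 6:

Initial array: [1, 28, 7, 5, 24, 3, 6]

arr[0]=1 <= 6: swap with position 0, array becomes [1, 28, 7, 5, 24, 3, 6]
arr[1]=28 > 6: no swap
arr[2]=7 > 6: no swap
arr[3]=5 <= 6: swap with position 1, array becomes [1, 5, 7, 28, 24, 3, 6]
arr[4]=24 > 6: no swap
arr[5]=3 <= 6: swap with position 2, array becomes [1, 5, 3, 28, 24, 7, 6]

Place pivot at position 3: [1, 5, 3, 6, 24, 7, 28]
Pivot position: 3

After partitioning with pivot 6, the array becomes [1, 5, 3, 6, 24, 7, 28]. The pivot is placed at index 3. All elements to the left of the pivot are <= 6, and all elements to the right are > 6.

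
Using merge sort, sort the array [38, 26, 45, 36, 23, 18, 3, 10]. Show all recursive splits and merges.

Merge sort trace:

Split: [38, 26, 45, 36, 23, 18, 3, 10] -> [38, 26, 45, 36] and [23, 18, 3, 10]
  Split: [38, 26, 45, 36] -> [38, 26] and [45, 36]
    Split: [38, 26] -> [38] and [26]
    Merge: [38] + [26] -> [26, 38]
    Split: [45, 36] -> [45] and [36]
    Merge: [45] + [36] -> [36, 45]
  Merge: [26, 38] + [36, 45] -> [26, 36, 38, 45]
  Split: [23, 18, 3, 10] -> [23, 18] and [3, 10]
    Split: [23, 18] -> [23] and [18]
    Merge: [23] + [18] -> [18, 23]
    Split: [3, 10] -> [3] and [10]
    Merge: [3] + [10] -> [3, 10]
  Merge: [18, 23] + [3, 10] -> [3, 10, 18, 23]
Merge: [26, 36, 38, 45] + [3, 10, 18, 23] -> [3, 10, 18, 23, 26, 36, 38, 45]

Final sorted array: [3, 10, 18, 23, 26, 36, 38, 45]

The merge sort proceeds by recursively splitting the array and merging sorted halves.
After all merges, the sorted array is [3, 10, 18, 23, 26, 36, 38, 45].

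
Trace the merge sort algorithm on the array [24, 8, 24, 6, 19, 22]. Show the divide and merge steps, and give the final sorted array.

Merge sort trace:

Split: [24, 8, 24, 6, 19, 22] -> [24, 8, 24] and [6, 19, 22]
  Split: [24, 8, 24] -> [24] and [8, 24]
    Split: [8, 24] -> [8] and [24]
    Merge: [8] + [24] -> [8, 24]
  Merge: [24] + [8, 24] -> [8, 24, 24]
  Split: [6, 19, 22] -> [6] and [19, 22]
    Split: [19, 22] -> [19] and [22]
    Merge: [19] + [22] -> [19, 22]
  Merge: [6] + [19, 22] -> [6, 19, 22]
Merge: [8, 24, 24] + [6, 19, 22] -> [6, 8, 19, 22, 24, 24]

Final sorted array: [6, 8, 19, 22, 24, 24]

The merge sort proceeds by recursively splitting the array and merging sorted halves.
After all merges, the sorted array is [6, 8, 19, 22, 24, 24].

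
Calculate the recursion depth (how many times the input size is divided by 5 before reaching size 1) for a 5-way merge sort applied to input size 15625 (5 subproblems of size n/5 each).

For divide and conquer with division factor 5:

Problem sizes at each level:
Level 0: 15625
Level 1: 3125
Level 2: 625
Level 3: 125
Level 4: 25
Level 5: 5
Level 6: 1

The root is level 0 and the size-1 base case is level 6 (the tree spans levels 0 through 6, i.e. 7 levels counting the root), so the depth is the number of divisions: log_5(15625) = 6

The recursion tree depth is log_5(15625) = 6. At each level, the problem size is divided by 5, so it takes 6 divisions to reduce to a base case of size 1. The algorithm makes 5 recursive calls at each level.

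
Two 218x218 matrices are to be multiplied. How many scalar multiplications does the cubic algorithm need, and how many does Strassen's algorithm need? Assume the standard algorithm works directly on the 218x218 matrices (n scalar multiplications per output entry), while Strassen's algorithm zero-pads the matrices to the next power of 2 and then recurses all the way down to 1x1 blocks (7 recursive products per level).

Matrix multiplication for 218x218 matrices:

Strassen's algorithm requires power-of-2 dimensions. Pad 218x218 to 256x256 (next power of 2).

Standard algorithm: 218^3 = 10360232 multiplications
Strassen's algorithm: 7^(log2(256)) = 7^8 = 5764801 multiplications
Savings: 10360232 - 5764801 = 4595431 multiplications

Standard: 10360232 multiplications (218^3). Strassen: 5764801 multiplications (7^8, after padding to 256x256). Strassen reduces 8 recursive multiplications to 7 at each level.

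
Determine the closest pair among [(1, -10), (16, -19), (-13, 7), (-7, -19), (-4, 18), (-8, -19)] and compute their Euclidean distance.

Computing all pairwise distances among 6 points:

d((1, -10), (16, -19)) = 17.4929
d((1, -10), (-13, 7)) = 22.0227
d((1, -10), (-7, -19)) = 12.0416
d((1, -10), (-4, 18)) = 28.4429
d((1, -10), (-8, -19)) = 12.7279
d((16, -19), (-13, 7)) = 38.9487
d((16, -19), (-7, -19)) = 23.0
d((16, -19), (-4, 18)) = 42.0595
d((16, -19), (-8, -19)) = 24.0
d((-13, 7), (-7, -19)) = 26.6833
d((-13, 7), (-4, 18)) = 14.2127
d((-13, 7), (-8, -19)) = 26.4764
d((-7, -19), (-4, 18)) = 37.1214
d((-7, -19), (-8, -19)) = 1.0 <-- minimum
d((-4, 18), (-8, -19)) = 37.2156

Closest pair: (-7, -19) and (-8, -19) with distance 1.0

The closest pair is (-7, -19) and (-8, -19) with Euclidean distance 1.0. For 6 points, brute-force pairwise comparison is shown above. For large n, the divide-and-conquer algorithm (sort by x, recurse on halves, check the dividing strip) achieves O(n log n).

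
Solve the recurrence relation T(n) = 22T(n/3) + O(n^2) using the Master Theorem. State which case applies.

Master Theorem for T(n) = 22T(n/3) + O(n^2):

a = 22, b = 3, c = 2
log_b(a) = log_3(22) = 2.8136

Case 1: c = 2 < log_3(22) = 2.8136
T(n) = O(n^(log_3 22))

For T(n) = 22T(n/3) + O(n^2): log_3(22) = 2.8136. This is Case 1 of the Master Theorem (c < log_b(a), work dominated by leaves), giving O(n^(log_3 22)).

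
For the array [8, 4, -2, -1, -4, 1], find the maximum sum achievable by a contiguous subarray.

Using Kadane's algorithm on [8, 4, -2, -1, -4, 1]:

Scanning through the array:
Position 1 (value 4): max_ending_here = 12, max_so_far = 12
Position 2 (value -2): max_ending_here = 10, max_so_far = 12
Position 3 (value -1): max_ending_here = 9, max_so_far = 12
Position 4 (value -4): max_ending_here = 5, max_so_far = 12
Position 5 (value 1): max_ending_here = 6, max_so_far = 12

Maximum subarray: [8, 4]
Maximum sum: 12

The maximum subarray is [8, 4] with sum 12. This subarray runs from index 0 to index 1.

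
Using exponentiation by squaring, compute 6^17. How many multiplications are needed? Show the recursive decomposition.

Computing 6^17 by squaring (build up from 6^1; each line after the first costs one multiplication):

6^1 = 6
6^2 = (6^1)^2 = 6^2 = 36
6^4 = (6^2)^2 = 36^2 = 1296
6^8 = (6^4)^2 = 1296^2 = 1679616
6^16 = (6^8)^2 = 1679616^2 = 2821109907456
6^17 = 6 * 6^16 = 6 * 2821109907456 = 16926659444736

Result: 16926659444736
Multiplications needed: 5 (5 lines after 6^1)

6^17 = 16926659444736. Using exponentiation by squaring, this requires 5 multiplications. The key idea: if the exponent is even, square the half-power; if odd, multiply by the base once.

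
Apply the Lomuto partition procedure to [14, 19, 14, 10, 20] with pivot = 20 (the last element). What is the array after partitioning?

Lomuto partition with pivot = 20:

Initial array: [14, 19, 14, 10, 20]

arr[0]=14 <= 20: swap with position 0, array becomes [14, 19, 14, 10, 20]
arr[1]=19 <= 20: swap with position 1, array becomes [14, 19, 14, 10, 20]
arr[2]=14 <= 20: swap with position 2, array becomes [14, 19, 14, 10, 20]
arr[3]=10 <= 20: swap with position 3, array becomes [14, 19, 14, 10, 20]

Place pivot at position 4: [14, 19, 14, 10, 20]
Pivot position: 4

After partitioning with pivot 20, the array becomes [14, 19, 14, 10, 20]. The pivot is placed at index 4. All elements to the left of the pivot are <= 20, and all elements to the right are > 20.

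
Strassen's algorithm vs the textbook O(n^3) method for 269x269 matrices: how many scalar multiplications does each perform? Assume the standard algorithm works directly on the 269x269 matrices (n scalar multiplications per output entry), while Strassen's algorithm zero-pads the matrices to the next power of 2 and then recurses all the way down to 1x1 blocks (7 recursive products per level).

Matrix multiplication for 269x269 matrices:

Strassen's algorithm requires power-of-2 dimensions. Pad 269x269 to 512x512 (next power of 2).

Standard algorithm: 269^3 = 19465109 multiplications
Strassen's algorithm: 7^(log2(512)) = 7^9 = 40353607 multiplications
Difference: 19465109 - 40353607 = -20888498 (Strassen uses MORE here due to padding overhead — for small or just-over-power-of-2 n, padding can outweigh the per-level savings)

Standard: 19465109 multiplications (269^3). Strassen: 40353607 multiplications (7^9, after padding to 512x512). Strassen reduces 8 recursive multiplications to 7 at each level.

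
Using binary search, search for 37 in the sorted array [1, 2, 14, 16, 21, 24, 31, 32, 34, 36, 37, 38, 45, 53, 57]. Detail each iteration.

Binary search for 37 in [1, 2, 14, 16, 21, 24, 31, 32, 34, 36, 37, 38, 45, 53, 57]:

lo=0, hi=14, mid=7, arr[mid]=32 -> 32 < 37, search right half
lo=8, hi=14, mid=11, arr[mid]=38 -> 38 > 37, search left half
lo=8, hi=10, mid=9, arr[mid]=36 -> 36 < 37, search right half
lo=10, hi=10, mid=10, arr[mid]=37 -> Found target at index 10!

Binary search finds 37 at index 10 after 4 comparisons. The search repeatedly halves the search space by comparing with the middle element.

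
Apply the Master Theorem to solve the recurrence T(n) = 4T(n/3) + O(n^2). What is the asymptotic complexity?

Master Theorem for T(n) = 4T(n/3) + O(n^2):

a = 4, b = 3, c = 2
log_b(a) = log_3(4) = 1.2619

Case 3: c = 2 > log_3(4) = 1.2619
T(n) = O(n^2) = O(n^2)

For T(n) = 4T(n/3) + O(n^2): log_3(4) = 1.2619. This is Case 3 of the Master Theorem (c > log_b(a), work dominated by root), giving O(n^2).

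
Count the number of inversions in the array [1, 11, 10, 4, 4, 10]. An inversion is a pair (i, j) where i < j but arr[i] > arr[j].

Finding inversions in [1, 11, 10, 4, 4, 10]:

(1, 2): arr[1]=11 > arr[2]=10
(1, 3): arr[1]=11 > arr[3]=4
(1, 4): arr[1]=11 > arr[4]=4
(1, 5): arr[1]=11 > arr[5]=10
(2, 3): arr[2]=10 > arr[3]=4
(2, 4): arr[2]=10 > arr[4]=4

Total inversions: 6

The array has 6 inversion(s): (1,2), (1,3), (1,4), (1,5), (2,3), (2,4). Each pair (i,j) satisfies i < j and arr[i] > arr[j].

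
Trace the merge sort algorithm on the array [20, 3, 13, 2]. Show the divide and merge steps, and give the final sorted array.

Merge sort trace:

Split: [20, 3, 13, 2] -> [20, 3] and [13, 2]
  Split: [20, 3] -> [20] and [3]
  Merge: [20] + [3] -> [3, 20]
  Split: [13, 2] -> [13] and [2]
  Merge: [13] + [2] -> [2, 13]
Merge: [3, 20] + [2, 13] -> [2, 3, 13, 20]

Final sorted array: [2, 3, 13, 20]

The merge sort proceeds by recursively splitting the array and merging sorted halves.
After all merges, the sorted array is [2, 3, 13, 20].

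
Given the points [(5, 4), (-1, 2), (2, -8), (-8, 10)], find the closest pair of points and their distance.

Computing all pairwise distances among 4 points:

d((5, 4), (-1, 2)) = 6.3246 <-- minimum
d((5, 4), (2, -8)) = 12.3693
d((5, 4), (-8, 10)) = 14.3178
d((-1, 2), (2, -8)) = 10.4403
d((-1, 2), (-8, 10)) = 10.6301
d((2, -8), (-8, 10)) = 20.5913

Closest pair: (5, 4) and (-1, 2) with distance 6.3246

The closest pair is (5, 4) and (-1, 2) with Euclidean distance 6.3246. For 4 points, brute-force pairwise comparison is shown above. For large n, the divide-and-conquer algorithm (sort by x, recurse on halves, check the dividing strip) achieves O(n log n).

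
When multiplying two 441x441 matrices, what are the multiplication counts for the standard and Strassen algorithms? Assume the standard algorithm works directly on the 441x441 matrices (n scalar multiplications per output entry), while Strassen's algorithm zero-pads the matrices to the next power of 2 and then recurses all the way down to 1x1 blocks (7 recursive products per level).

Matrix multiplication for 441x441 matrices:

Strassen's algorithm requires power-of-2 dimensions. Pad 441x441 to 512x512 (next power of 2).

Standard algorithm: 441^3 = 85766121 multiplications
Strassen's algorithm: 7^(log2(512)) = 7^9 = 40353607 multiplications
Savings: 85766121 - 40353607 = 45412514 multiplications

Standard: 85766121 multiplications (441^3). Strassen: 40353607 multiplications (7^9, after padding to 512x512). Strassen reduces 8 recursive multiplications to 7 at each level.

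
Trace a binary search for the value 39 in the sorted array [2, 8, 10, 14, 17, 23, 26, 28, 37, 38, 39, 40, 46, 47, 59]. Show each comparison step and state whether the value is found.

Binary search for 39 in [2, 8, 10, 14, 17, 23, 26, 28, 37, 38, 39, 40, 46, 47, 59]:

lo=0, hi=14, mid=7, arr[mid]=28 -> 28 < 39, search right half
lo=8, hi=14, mid=11, arr[mid]=40 -> 40 > 39, search left half
lo=8, hi=10, mid=9, arr[mid]=38 -> 38 < 39, search right half
lo=10, hi=10, mid=10, arr[mid]=39 -> Found target at index 10!

Binary search finds 39 at index 10 after 4 comparisons. The search repeatedly halves the search space by comparing with the middle element.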